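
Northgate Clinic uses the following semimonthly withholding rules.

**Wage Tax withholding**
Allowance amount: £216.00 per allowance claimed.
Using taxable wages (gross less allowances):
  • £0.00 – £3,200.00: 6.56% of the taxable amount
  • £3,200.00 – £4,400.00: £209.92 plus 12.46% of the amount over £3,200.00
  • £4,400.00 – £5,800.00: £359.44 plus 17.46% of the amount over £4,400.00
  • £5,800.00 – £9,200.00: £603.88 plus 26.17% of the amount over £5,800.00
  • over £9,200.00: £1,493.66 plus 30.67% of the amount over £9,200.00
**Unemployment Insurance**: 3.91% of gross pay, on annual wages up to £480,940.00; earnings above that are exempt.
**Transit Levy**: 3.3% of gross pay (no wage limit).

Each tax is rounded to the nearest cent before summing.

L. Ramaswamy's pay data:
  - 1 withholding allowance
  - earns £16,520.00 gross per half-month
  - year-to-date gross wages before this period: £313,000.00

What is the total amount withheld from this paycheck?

Wage Tax: taxable = £16,520.00 − 1×£216.00 = £16,304.00
  £1,493.66 + 30.67% × (£16,304.00 − £9,200.00) = £1,493.66 + 30.67% × £7,104.00 = £3,672.46
Unemployment Insurance: 3.91% × £16,520.00 = £645.93
Transit Levy: 3.3% × £16,520.00 = £545.16
Total: £3,672.46 + £645.93 + £545.16 = £4,863.55

£4,863.55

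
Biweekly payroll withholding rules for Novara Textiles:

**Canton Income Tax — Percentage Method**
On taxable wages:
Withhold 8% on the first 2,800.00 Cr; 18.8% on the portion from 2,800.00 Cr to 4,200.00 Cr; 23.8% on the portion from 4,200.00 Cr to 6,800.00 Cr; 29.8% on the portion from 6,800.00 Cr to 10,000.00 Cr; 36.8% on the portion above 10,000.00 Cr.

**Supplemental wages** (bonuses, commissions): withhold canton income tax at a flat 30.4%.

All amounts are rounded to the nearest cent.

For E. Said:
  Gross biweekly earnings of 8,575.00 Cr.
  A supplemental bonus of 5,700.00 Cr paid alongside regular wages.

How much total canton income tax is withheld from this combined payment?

3,367.75 Cr

Canton Income Tax: taxable = 8,575.00 Cr
  1,106.00 Cr + 29.8% × (8,575.00 Cr − 6,800.00 Cr) = 1,106.00 Cr + 29.8% × 1,775.00 Cr = 1,634.95 Cr
Supplemental (30.4% flat on bonus): 30.4% × 5,700.00 Cr = 1,732.80 Cr
Total canton income tax: 1,634.95 Cr + 1,732.80 Cr = 3,367.75 Cr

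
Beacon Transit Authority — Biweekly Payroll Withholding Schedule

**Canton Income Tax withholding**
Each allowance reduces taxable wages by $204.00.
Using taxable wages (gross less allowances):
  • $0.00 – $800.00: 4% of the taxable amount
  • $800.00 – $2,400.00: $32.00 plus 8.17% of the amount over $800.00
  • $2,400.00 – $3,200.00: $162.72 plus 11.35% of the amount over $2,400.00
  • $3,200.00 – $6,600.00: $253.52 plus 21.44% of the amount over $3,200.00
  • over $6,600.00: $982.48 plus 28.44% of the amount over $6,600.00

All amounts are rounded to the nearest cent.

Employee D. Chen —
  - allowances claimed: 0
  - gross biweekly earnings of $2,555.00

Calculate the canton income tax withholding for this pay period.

$180.31

Canton Income Tax: taxable = $2,555.00
  $162.72 + 11.35% × ($2,555.00 − $2,400.00) = $162.72 + 11.35% × $155.00 = $180.31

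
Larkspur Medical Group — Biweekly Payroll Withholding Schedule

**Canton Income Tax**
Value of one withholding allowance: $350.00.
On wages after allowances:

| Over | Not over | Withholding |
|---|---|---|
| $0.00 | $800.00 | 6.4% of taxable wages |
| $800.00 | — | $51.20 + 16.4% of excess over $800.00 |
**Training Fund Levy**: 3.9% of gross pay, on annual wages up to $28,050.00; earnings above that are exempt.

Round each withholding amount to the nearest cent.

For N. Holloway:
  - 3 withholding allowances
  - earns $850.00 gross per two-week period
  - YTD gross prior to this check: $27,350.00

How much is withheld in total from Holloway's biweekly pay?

Canton Income Tax: taxable = $850.00 − 3×$350.00 = $-200.00
  Taxable ≤ 0 → $0.00
Training Fund Levy: cap $28,050.00 − YTD $27,350.00 = $700.00 subject; 3.9% × $700.00 = $27.30
Total: $0.00 + $27.30 = $27.30

$27.30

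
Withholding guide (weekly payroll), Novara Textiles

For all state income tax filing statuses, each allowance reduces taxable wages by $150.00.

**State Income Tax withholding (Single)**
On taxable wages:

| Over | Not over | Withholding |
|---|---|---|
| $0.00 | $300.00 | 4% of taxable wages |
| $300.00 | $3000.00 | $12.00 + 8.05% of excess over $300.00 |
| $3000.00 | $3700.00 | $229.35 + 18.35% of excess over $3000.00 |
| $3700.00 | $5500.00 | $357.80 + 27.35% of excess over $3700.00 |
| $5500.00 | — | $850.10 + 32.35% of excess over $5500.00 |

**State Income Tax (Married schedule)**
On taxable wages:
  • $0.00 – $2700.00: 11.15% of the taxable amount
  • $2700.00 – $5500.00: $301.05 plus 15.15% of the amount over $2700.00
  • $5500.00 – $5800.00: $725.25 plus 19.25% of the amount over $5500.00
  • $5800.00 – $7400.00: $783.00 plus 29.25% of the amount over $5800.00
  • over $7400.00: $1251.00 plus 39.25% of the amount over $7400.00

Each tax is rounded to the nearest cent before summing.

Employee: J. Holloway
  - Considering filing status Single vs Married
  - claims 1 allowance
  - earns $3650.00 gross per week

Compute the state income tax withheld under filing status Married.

$422.25

State Income Tax (Married): taxable = $3650.00 − 1×$150.00 = $3500.00
  $301.05 + 15.15% × ($3500.00 − $2700.00) = $301.05 + 15.15% × $800.00 = $422.25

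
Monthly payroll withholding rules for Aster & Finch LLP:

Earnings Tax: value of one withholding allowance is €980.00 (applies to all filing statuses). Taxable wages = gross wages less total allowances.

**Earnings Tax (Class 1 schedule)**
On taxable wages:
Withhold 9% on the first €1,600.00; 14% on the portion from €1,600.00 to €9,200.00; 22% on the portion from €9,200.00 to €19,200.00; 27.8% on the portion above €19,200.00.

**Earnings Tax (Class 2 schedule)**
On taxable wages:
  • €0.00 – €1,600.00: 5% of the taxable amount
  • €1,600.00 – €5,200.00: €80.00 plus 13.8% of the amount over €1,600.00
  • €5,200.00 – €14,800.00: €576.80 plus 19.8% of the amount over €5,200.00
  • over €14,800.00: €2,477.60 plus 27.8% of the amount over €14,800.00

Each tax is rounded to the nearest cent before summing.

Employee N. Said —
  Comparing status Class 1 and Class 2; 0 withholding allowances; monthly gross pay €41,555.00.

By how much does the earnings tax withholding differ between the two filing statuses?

Earnings Tax (Class 1): taxable = €41,555.00
  €3,408.00 + 27.8% × (€41,555.00 − €19,200.00) = €3,408.00 + 27.8% × €22,355.00 = €9,622.69
Earnings Tax (Class 2): taxable = €41,555.00
  €2,477.60 + 27.8% × (€41,555.00 − €14,800.00) = €2,477.60 + 27.8% × €26,755.00 = €9,915.49
Difference: |€9,622.69 − €9,915.49| = €292.80 (higher under Class 2)

€292.80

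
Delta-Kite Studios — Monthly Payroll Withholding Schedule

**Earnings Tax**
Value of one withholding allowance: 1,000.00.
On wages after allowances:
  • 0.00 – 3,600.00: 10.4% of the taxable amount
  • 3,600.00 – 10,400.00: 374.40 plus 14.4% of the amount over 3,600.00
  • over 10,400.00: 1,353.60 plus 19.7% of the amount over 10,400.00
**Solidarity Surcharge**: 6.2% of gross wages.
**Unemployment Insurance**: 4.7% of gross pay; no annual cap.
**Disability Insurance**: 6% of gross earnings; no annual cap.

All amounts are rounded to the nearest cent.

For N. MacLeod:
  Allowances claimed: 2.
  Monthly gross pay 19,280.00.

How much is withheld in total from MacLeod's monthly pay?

5,967.28

Earnings Tax: taxable = 19,280.00 − 2×1,000.00 = 17,280.00
  1,353.60 + 19.7% × (17,280.00 − 10,400.00) = 1,353.60 + 19.7% × 6,880.00 = 2,708.96
Solidarity Surcharge: 6.2% × 19,280.00 = 1,195.36
Unemployment Insurance: 4.7% × 19,280.00 = 906.16
Disability Insurance: 6% × 19,280.00 = 1,156.80
Total: 2,708.96 + 1,195.36 + 906.16 + 1,156.80 = 5,967.28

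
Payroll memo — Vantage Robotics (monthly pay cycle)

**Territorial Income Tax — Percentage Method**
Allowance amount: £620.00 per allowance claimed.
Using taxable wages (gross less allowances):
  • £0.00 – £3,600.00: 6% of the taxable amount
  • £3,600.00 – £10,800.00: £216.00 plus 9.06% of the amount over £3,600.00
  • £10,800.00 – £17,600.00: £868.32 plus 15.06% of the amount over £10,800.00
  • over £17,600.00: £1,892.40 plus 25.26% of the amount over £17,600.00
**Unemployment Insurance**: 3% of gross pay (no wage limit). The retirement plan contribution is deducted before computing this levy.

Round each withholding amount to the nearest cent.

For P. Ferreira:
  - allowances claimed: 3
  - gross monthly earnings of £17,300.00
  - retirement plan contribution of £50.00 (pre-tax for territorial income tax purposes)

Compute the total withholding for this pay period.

Territorial Income Tax: taxable = £17,300.00 − £50.00 − 3×£620.00 = £15,390.00
  £868.32 + 15.06% × (£15,390.00 − £10,800.00) = £868.32 + 15.06% × £4,590.00 = £1,559.57
Unemployment Insurance: 3% × £17,250.00 = £517.50
Total: £1,559.57 + £517.50 = £2,077.07

£2,077.07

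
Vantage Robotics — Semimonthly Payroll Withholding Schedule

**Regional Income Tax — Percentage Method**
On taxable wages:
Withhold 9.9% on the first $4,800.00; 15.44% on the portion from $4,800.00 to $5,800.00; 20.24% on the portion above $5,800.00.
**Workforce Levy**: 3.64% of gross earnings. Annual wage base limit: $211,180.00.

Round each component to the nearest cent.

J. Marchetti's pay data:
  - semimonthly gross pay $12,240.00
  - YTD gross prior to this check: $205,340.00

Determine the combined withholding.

Regional Income Tax: taxable = $12,240.00
  $629.60 + 20.24% × ($12,240.00 − $5,800.00) = $629.60 + 20.24% × $6,440.00 = $1,933.06
Workforce Levy: cap $211,180.00 − YTD $205,340.00 = $5,840.00 subject; 3.64% × $5,840.00 = $212.58
Total: $1,933.06 + $212.58 = $2,145.64

$2,145.64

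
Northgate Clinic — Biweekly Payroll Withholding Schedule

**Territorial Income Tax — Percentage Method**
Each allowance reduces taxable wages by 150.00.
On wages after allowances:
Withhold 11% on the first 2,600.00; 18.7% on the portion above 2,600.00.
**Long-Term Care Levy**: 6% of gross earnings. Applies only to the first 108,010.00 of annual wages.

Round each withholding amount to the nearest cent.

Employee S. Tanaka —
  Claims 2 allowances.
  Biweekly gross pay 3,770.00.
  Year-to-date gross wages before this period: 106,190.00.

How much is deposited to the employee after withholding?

Territorial Income Tax: taxable = 3,770.00 − 2×150.00 = 3,470.00
  286.00 + 18.7% × (3,470.00 − 2,600.00) = 286.00 + 18.7% × 870.00 = 448.69
Long-Term Care Levy: cap 108,010.00 − YTD 106,190.00 = 1,820.00 subject; 6% × 1,820.00 = 109.20
Total withheld: 448.69 + 109.20 = 557.89
Net pay: 3,770.00 − 557.89 = 3,212.11

3,212.11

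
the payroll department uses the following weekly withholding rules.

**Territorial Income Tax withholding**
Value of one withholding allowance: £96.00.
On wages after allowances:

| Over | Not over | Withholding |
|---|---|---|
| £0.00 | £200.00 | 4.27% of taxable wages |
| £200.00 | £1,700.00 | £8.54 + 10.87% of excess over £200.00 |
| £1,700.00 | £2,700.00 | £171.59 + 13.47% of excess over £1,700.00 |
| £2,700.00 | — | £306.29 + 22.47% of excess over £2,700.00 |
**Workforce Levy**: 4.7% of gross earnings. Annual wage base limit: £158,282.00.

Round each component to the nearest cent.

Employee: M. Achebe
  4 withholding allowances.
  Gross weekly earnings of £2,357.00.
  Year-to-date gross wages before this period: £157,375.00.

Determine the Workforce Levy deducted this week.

Workforce Levy: cap £158,282.00 − YTD £157,375.00 = £907.00 subject; 4.7% × £907.00 = £42.63

£42.63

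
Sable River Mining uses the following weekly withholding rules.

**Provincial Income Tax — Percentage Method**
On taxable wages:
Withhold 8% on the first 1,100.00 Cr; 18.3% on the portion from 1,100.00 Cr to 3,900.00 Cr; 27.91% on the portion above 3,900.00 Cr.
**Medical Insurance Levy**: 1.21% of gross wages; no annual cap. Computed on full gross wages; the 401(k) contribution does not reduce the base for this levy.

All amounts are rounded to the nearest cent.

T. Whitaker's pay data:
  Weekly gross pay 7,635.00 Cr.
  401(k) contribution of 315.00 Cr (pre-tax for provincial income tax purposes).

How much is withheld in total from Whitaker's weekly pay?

1,647.30 Cr

Provincial Income Tax: taxable = 7,635.00 Cr − 315.00 Cr = 7,320.00 Cr
  600.40 Cr + 27.91% × (7,320.00 Cr − 3,900.00 Cr) = 600.40 Cr + 27.91% × 3,420.00 Cr = 1,554.92 Cr
Medical Insurance Levy: 1.21% × 7,635.00 Cr = 92.38 Cr
Total: 1,554.92 Cr + 92.38 Cr = 1,647.30 Cr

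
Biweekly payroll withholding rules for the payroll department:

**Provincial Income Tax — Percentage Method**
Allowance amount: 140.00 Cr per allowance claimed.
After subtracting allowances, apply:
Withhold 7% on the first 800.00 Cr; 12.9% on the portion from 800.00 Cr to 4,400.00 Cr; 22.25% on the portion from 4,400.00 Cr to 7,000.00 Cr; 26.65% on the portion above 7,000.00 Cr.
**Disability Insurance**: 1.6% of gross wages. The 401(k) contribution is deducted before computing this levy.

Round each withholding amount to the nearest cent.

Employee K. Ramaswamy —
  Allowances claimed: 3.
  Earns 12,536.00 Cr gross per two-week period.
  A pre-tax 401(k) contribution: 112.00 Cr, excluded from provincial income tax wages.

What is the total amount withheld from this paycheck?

Provincial Income Tax: taxable = 12,536.00 Cr − 112.00 Cr − 3×140.00 Cr = 12,004.00 Cr
  1,098.90 Cr + 26.65% × (12,004.00 Cr − 7,000.00 Cr) = 1,098.90 Cr + 26.65% × 5,004.00 Cr = 2,432.47 Cr
Disability Insurance: 1.6% × 12,424.00 Cr = 198.78 Cr
Total: 2,432.47 Cr + 198.78 Cr = 2,631.25 Cr

2,631.25 Cr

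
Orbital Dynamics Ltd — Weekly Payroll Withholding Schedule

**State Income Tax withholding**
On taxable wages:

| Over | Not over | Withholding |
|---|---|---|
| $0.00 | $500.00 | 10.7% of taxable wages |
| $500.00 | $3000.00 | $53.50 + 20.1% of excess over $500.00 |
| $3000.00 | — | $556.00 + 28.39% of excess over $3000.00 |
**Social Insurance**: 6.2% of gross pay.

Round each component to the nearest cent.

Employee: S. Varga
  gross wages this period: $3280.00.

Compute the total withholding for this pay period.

State Income Tax: taxable = $3280.00
  $556.00 + 28.39% × ($3280.00 − $3000.00) = $556.00 + 28.39% × $280.00 = $635.49
Social Insurance: 6.2% × $3280.00 = $203.36
Total: $635.49 + $203.36 = $838.85

$838.85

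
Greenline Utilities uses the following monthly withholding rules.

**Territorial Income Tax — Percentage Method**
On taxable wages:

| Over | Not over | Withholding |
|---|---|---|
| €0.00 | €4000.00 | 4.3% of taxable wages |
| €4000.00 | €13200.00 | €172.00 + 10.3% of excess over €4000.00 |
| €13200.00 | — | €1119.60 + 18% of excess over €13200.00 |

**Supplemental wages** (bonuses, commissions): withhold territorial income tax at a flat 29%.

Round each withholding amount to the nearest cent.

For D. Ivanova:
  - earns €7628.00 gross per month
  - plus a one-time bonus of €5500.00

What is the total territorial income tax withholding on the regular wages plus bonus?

€2140.68

Territorial Income Tax: taxable = €7628.00
  €172.00 + 10.3% × (€7628.00 − €4000.00) = €172.00 + 10.3% × €3628.00 = €545.68
Supplemental (29% flat on bonus): 29% × €5500.00 = €1595.00
Total territorial income tax: €545.68 + €1595.00 = €2140.68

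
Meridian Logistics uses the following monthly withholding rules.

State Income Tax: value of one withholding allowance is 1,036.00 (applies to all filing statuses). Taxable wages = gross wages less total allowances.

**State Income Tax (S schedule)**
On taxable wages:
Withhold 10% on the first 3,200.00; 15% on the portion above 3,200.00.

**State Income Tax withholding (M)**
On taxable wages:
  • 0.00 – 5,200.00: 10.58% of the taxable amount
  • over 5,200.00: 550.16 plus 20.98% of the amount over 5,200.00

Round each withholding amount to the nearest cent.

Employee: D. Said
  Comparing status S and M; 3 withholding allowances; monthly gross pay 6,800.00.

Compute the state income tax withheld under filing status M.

390.61

State Income Tax (M): taxable = 6,800.00 − 3×1,036.00 = 3,692.00
  10.58% × 3,692.00 = 390.61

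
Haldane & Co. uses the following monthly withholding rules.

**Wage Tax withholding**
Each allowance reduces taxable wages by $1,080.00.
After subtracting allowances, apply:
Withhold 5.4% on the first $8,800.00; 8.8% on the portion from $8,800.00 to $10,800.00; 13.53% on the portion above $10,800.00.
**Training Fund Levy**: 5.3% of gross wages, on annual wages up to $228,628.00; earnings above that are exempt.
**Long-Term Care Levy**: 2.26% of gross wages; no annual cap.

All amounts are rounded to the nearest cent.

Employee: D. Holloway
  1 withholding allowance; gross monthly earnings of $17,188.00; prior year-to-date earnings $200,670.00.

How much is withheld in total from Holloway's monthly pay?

Wage Tax: taxable = $17,188.00 − 1×$1,080.00 = $16,108.00
  $651.20 + 13.53% × ($16,108.00 − $10,800.00) = $651.20 + 13.53% × $5,308.00 = $1,369.37
Training Fund Levy: 5.3% × $17,188.00 = $910.96
Long-Term Care Levy: 2.26% × $17,188.00 = $388.45
Total: $1,369.37 + $910.96 + $388.45 = $2,668.78

$2,668.78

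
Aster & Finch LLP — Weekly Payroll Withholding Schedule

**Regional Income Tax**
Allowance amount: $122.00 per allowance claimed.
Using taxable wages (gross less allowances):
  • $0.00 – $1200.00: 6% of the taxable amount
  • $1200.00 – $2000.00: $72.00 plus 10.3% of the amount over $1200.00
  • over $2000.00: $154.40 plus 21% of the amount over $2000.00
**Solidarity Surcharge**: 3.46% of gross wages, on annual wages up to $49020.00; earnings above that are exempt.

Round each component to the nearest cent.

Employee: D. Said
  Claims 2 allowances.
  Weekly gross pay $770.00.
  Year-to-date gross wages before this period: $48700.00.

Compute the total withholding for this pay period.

$42.63

Regional Income Tax: taxable = $770.00 − 2×$122.00 = $526.00
  6% × $526.00 = $31.56
Solidarity Surcharge: cap $49020.00 − YTD $48700.00 = $320.00 subject; 3.46% × $320.00 = $11.07
Total: $31.56 + $11.07 = $42.63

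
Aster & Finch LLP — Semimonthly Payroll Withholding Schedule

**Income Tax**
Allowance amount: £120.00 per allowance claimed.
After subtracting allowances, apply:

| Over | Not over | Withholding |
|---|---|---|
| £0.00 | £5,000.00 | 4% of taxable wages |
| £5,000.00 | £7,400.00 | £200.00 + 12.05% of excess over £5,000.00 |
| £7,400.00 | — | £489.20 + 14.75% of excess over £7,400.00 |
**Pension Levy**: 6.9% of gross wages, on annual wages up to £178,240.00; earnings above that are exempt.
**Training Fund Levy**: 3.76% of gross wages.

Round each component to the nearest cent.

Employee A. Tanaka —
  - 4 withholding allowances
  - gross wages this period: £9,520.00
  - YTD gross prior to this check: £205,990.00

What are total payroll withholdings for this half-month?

Income Tax: taxable = £9,520.00 − 4×£120.00 = £9,040.00
  £489.20 + 14.75% × (£9,040.00 − £7,400.00) = £489.20 + 14.75% × £1,640.00 = £731.10
Pension Levy: YTD £205,990.00 ≥ cap £178,240.00 → £0.00
Training Fund Levy: 3.76% × £9,520.00 = £357.95
Total: £731.10 + £0.00 + £357.95 = £1,089.05

£1,089.05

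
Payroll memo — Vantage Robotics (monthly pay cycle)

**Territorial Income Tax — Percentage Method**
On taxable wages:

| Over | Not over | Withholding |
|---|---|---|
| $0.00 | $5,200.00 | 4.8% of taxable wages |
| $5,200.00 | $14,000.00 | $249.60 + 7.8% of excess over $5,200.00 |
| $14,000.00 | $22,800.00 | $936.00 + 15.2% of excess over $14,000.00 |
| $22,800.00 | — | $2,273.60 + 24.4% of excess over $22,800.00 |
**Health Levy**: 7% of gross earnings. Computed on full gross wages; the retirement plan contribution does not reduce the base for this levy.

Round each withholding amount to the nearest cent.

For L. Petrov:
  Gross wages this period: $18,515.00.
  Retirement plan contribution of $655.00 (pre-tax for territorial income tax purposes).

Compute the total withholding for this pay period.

$2,818.77

Territorial Income Tax: taxable = $18,515.00 − $655.00 = $17,860.00
  $936.00 + 15.2% × ($17,860.00 − $14,000.00) = $936.00 + 15.2% × $3,860.00 = $1,522.72
Health Levy: 7% × $18,515.00 = $1,296.05
Total: $1,522.72 + $1,296.05 = $2,818.77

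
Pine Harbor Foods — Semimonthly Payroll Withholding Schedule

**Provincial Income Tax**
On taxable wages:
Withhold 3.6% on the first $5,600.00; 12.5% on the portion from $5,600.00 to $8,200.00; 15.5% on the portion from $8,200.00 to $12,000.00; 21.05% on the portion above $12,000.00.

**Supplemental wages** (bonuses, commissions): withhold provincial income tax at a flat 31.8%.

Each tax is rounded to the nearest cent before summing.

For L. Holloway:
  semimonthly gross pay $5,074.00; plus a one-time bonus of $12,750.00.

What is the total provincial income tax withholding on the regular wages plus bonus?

$4,237.16

Provincial Income Tax: taxable = $5,074.00
  3.6% × $5,074.00 = $182.66
Supplemental (31.8% flat on bonus): 31.8% × $12,750.00 = $4,054.50
Total provincial income tax: $182.66 + $4,054.50 = $4,237.16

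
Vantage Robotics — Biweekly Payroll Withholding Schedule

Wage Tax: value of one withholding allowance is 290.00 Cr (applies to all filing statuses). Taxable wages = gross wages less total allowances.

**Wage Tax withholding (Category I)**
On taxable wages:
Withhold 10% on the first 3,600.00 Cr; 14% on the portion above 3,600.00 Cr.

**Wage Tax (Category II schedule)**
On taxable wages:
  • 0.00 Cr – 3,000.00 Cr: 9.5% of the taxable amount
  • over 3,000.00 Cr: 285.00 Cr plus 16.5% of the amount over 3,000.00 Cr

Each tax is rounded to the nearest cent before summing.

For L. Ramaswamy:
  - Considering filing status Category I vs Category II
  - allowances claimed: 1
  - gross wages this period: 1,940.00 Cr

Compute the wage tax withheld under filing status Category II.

156.75 Cr

Wage Tax (Category II): taxable = 1,940.00 Cr − 1×290.00 Cr = 1,650.00 Cr
  9.5% × 1,650.00 Cr = 156.75 Cr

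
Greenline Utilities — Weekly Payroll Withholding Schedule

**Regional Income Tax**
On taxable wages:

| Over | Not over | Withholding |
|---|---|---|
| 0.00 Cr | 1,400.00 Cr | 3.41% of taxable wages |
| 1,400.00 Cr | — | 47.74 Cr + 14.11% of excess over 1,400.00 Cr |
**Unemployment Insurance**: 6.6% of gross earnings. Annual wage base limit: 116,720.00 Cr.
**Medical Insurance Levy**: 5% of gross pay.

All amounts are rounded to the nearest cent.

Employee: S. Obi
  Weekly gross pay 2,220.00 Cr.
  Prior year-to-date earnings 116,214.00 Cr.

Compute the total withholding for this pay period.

307.84 Cr

Regional Income Tax: taxable = 2,220.00 Cr
  47.74 Cr + 14.11% × (2,220.00 Cr − 1,400.00 Cr) = 47.74 Cr + 14.11% × 820.00 Cr = 163.44 Cr
Unemployment Insurance: cap 116,720.00 Cr − YTD 116,214.00 Cr = 506.00 Cr subject; 6.6% × 506.00 Cr = 33.40 Cr
Medical Insurance Levy: 5% × 2,220.00 Cr = 111.00 Cr
Total: 163.44 Cr + 33.40 Cr + 111.00 Cr = 307.84 Cr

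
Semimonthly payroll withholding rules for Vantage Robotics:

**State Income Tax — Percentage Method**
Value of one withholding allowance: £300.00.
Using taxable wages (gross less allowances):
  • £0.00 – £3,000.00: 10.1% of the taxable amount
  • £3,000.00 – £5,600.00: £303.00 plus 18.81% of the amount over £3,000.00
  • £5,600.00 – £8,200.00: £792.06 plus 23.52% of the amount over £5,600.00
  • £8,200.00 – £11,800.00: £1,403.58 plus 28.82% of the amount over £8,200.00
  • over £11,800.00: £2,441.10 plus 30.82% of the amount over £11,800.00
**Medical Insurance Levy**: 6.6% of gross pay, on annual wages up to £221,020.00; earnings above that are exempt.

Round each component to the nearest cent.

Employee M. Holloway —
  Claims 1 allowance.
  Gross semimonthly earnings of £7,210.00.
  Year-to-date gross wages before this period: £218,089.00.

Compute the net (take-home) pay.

State Income Tax: taxable = £7,210.00 − 1×£300.00 = £6,910.00
  £792.06 + 23.52% × (£6,910.00 − £5,600.00) = £792.06 + 23.52% × £1,310.00 = £1,100.17
Medical Insurance Levy: cap £221,020.00 − YTD £218,089.00 = £2,931.00 subject; 6.6% × £2,931.00 = £193.45
Total withheld: £1,100.17 + £193.45 = £1,293.62
Net pay: £7,210.00 − £1,293.62 = £5,916.38

£5,916.38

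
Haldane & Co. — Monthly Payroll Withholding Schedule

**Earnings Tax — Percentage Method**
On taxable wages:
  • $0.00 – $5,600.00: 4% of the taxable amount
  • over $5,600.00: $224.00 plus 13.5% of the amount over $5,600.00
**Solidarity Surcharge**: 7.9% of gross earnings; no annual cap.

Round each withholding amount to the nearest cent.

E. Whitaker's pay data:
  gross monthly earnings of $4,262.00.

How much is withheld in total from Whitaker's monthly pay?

$507.18

Earnings Tax: taxable = $4,262.00
  4% × $4,262.00 = $170.48
Solidarity Surcharge: 7.9% × $4,262.00 = $336.70
Total: $170.48 + $336.70 = $507.18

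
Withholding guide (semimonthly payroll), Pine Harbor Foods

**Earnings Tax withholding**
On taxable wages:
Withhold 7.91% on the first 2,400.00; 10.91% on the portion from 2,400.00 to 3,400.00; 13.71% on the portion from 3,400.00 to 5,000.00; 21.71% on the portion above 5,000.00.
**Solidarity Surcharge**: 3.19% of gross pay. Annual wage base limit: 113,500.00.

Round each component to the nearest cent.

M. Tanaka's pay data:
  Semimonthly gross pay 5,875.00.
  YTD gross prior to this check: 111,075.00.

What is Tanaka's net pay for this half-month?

Earnings Tax: taxable = 5,875.00
  518.30 + 21.71% × (5,875.00 − 5,000.00) = 518.30 + 21.71% × 875.00 = 708.26
Solidarity Surcharge: cap 113,500.00 − YTD 111,075.00 = 2,425.00 subject; 3.19% × 2,425.00 = 77.36
Total withheld: 708.26 + 77.36 = 785.62
Net pay: 5,875.00 − 785.62 = 5,089.38

5,089.38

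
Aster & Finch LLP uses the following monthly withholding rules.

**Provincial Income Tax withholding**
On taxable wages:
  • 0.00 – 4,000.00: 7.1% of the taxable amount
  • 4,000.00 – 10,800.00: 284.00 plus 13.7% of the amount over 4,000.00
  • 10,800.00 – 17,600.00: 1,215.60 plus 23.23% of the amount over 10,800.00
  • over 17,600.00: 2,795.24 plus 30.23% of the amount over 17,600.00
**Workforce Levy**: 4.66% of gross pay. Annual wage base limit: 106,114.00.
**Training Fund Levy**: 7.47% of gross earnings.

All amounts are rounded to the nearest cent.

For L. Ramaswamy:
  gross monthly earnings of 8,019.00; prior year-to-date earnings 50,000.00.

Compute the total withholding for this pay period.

Provincial Income Tax: taxable = 8,019.00
  284.00 + 13.7% × (8,019.00 − 4,000.00) = 284.00 + 13.7% × 4,019.00 = 834.60
Workforce Levy: 4.66% × 8,019.00 = 373.69
Training Fund Levy: 7.47% × 8,019.00 = 599.02
Total: 834.60 + 373.69 + 599.02 = 1,807.31

1,807.31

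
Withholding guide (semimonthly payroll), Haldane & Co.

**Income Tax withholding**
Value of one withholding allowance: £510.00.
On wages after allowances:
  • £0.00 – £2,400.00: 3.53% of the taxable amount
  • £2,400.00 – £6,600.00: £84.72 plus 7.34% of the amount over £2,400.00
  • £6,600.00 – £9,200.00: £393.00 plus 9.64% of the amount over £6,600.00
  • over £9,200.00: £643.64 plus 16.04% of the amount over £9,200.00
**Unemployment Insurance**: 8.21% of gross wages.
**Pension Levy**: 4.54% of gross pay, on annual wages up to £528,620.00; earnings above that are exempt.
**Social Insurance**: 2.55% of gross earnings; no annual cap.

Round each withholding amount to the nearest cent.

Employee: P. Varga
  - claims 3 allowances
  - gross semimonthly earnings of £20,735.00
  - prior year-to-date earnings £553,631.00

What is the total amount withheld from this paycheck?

Income Tax: taxable = £20,735.00 − 3×£510.00 = £19,205.00
  £643.64 + 16.04% × (£19,205.00 − £9,200.00) = £643.64 + 16.04% × £10,005.00 = £2,248.44
Unemployment Insurance: 8.21% × £20,735.00 = £1,702.34
Pension Levy: YTD £553,631.00 ≥ cap £528,620.00 → £0.00
Social Insurance: 2.55% × £20,735.00 = £528.74
Total: £2,248.44 + £1,702.34 + £0.00 + £528.74 = £4,479.52

£4,479.52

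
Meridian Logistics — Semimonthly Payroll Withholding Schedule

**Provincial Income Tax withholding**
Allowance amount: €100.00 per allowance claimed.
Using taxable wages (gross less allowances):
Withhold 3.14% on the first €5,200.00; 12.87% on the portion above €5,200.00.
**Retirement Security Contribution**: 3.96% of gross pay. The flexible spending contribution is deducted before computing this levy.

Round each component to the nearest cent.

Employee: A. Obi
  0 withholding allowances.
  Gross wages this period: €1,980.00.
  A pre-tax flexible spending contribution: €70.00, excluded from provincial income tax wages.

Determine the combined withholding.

€135.61

Provincial Income Tax: taxable = €1,980.00 − €70.00 = €1,910.00
  3.14% × €1,910.00 = €59.97
Retirement Security Contribution: 3.96% × €1,910.00 = €75.64
Total: €59.97 + €75.64 = €135.61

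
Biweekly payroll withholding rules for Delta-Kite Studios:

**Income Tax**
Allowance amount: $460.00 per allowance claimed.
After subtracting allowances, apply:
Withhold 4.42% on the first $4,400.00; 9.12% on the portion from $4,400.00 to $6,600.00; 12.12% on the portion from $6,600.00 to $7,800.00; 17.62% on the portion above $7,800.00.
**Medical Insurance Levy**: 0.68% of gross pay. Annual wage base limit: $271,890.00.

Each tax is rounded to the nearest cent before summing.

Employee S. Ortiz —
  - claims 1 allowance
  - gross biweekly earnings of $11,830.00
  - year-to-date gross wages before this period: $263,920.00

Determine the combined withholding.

Income Tax: taxable = $11,830.00 − 1×$460.00 = $11,370.00
  $540.56 + 17.62% × ($11,370.00 − $7,800.00) = $540.56 + 17.62% × $3,570.00 = $1,169.59
Medical Insurance Levy: cap $271,890.00 − YTD $263,920.00 = $7,970.00 subject; 0.68% × $7,970.00 = $54.20
Total: $1,169.59 + $54.20 = $1,223.79

$1,223.79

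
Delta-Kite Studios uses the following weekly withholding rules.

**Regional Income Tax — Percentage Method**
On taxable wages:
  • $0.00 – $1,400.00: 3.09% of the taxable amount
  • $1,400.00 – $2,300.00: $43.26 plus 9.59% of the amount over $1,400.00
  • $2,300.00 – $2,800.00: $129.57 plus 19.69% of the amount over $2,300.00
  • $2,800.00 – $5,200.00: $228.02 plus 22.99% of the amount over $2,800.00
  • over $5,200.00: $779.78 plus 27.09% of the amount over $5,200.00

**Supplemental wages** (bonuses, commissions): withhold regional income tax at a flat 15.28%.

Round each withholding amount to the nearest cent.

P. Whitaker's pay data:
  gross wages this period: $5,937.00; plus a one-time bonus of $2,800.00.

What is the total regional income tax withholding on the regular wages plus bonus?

Regional Income Tax: taxable = $5,937.00
  $779.78 + 27.09% × ($5,937.00 − $5,200.00) = $779.78 + 27.09% × $737.00 = $979.43
Supplemental (15.28% flat on bonus): 15.28% × $2,800.00 = $427.84
Total regional income tax: $979.43 + $427.84 = $1,407.27

$1,407.27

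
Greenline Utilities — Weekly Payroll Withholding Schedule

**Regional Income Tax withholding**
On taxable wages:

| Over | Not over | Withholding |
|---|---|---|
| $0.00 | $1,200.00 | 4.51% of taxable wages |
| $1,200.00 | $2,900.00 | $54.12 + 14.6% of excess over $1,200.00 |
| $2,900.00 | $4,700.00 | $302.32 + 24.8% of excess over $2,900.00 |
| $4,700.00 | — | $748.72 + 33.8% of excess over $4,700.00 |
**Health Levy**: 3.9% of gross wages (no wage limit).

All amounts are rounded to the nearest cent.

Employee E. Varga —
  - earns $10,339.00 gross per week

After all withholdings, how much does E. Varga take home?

$7,281.08

Regional Income Tax: taxable = $10,339.00
  $748.72 + 33.8% × ($10,339.00 − $4,700.00) = $748.72 + 33.8% × $5,639.00 = $2,654.70
Health Levy: 3.9% × $10,339.00 = $403.22
Total withheld: $2,654.70 + $403.22 = $3,057.92
Net pay: $10,339.00 − $3,057.92 = $7,281.08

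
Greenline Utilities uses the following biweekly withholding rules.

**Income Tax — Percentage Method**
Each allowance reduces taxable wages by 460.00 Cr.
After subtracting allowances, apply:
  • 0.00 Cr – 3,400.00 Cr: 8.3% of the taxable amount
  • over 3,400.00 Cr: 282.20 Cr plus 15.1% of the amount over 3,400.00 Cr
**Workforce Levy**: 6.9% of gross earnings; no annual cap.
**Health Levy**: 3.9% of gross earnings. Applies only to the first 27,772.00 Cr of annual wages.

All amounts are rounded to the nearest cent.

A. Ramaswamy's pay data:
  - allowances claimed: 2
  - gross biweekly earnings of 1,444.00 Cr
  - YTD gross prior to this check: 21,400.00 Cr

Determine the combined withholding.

Income Tax: taxable = 1,444.00 Cr − 2×460.00 Cr = 524.00 Cr
  8.3% × 524.00 Cr = 43.49 Cr
Workforce Levy: 6.9% × 1,444.00 Cr = 99.64 Cr
Health Levy: 3.9% × 1,444.00 Cr = 56.32 Cr
Total: 43.49 Cr + 99.64 Cr + 56.32 Cr = 199.45 Cr

199.45 Cr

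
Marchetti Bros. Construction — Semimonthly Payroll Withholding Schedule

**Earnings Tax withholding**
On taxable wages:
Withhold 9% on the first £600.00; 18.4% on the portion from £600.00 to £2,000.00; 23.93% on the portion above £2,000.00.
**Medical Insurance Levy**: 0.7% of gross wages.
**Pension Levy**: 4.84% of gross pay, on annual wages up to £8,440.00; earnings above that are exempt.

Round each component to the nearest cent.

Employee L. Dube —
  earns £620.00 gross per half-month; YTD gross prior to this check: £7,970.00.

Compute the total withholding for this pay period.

£84.77

Earnings Tax: taxable = £620.00
  £54.00 + 18.4% × (£620.00 − £600.00) = £54.00 + 18.4% × £20.00 = £57.68
Medical Insurance Levy: 0.7% × £620.00 = £4.34
Pension Levy: cap £8,440.00 − YTD £7,970.00 = £470.00 subject; 4.84% × £470.00 = £22.75
Total: £57.68 + £4.34 + £22.75 = £84.77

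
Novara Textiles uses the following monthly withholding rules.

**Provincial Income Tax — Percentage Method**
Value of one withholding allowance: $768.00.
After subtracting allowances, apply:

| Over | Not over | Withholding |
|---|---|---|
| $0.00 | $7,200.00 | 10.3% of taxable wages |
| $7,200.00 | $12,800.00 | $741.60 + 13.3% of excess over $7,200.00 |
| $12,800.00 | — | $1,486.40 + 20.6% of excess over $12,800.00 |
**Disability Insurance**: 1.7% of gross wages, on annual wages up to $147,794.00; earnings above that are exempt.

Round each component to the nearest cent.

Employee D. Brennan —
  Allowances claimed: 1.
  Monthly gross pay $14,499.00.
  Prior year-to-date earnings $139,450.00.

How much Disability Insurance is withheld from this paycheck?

$141.85

Disability Insurance: cap $147,794.00 − YTD $139,450.00 = $8,344.00 subject; 1.7% × $8,344.00 = $141.85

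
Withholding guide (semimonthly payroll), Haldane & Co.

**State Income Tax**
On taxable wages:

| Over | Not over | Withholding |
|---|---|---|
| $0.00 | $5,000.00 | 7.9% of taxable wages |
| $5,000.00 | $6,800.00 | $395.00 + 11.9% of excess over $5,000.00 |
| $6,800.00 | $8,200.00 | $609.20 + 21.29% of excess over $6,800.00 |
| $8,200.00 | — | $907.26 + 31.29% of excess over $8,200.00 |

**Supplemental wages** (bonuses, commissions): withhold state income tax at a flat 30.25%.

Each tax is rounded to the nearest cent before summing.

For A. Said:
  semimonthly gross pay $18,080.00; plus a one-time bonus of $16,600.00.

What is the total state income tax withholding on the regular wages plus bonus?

State Income Tax: taxable = $18,080.00
  $907.26 + 31.29% × ($18,080.00 − $8,200.00) = $907.26 + 31.29% × $9,880.00 = $3,998.71
Supplemental (30.25% flat on bonus): 30.25% × $16,600.00 = $5,021.50
Total state income tax: $3,998.71 + $5,021.50 = $9,020.21

$9,020.21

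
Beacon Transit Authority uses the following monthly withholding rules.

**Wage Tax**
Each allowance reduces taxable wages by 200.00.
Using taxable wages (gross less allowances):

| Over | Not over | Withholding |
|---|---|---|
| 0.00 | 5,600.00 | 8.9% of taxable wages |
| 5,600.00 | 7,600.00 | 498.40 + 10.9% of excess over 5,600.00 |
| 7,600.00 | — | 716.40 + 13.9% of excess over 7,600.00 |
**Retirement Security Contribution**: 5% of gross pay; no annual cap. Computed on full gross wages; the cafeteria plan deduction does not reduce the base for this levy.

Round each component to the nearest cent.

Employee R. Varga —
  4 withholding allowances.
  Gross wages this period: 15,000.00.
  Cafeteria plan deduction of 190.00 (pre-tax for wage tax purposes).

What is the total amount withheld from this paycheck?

2,357.39

Wage Tax: taxable = 15,000.00 − 190.00 − 4×200.00 = 14,010.00
  716.40 + 13.9% × (14,010.00 − 7,600.00) = 716.40 + 13.9% × 6,410.00 = 1,607.39
Retirement Security Contribution: 5% × 15,000.00 = 750.00
Total: 1,607.39 + 750.00 = 2,357.39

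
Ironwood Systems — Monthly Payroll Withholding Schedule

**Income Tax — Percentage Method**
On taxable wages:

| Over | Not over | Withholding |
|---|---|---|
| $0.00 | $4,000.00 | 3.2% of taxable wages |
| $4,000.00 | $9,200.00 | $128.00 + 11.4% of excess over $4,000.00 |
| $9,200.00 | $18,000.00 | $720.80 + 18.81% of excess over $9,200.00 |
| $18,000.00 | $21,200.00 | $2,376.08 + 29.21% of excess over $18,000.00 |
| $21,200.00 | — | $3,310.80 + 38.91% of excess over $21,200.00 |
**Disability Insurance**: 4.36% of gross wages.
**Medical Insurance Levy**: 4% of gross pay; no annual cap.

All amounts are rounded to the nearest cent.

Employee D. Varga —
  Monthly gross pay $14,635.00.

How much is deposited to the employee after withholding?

Income Tax: taxable = $14,635.00
  $720.80 + 18.81% × ($14,635.00 − $9,200.00) = $720.80 + 18.81% × $5,435.00 = $1,743.12
Disability Insurance: 4.36% × $14,635.00 = $638.09
Medical Insurance Levy: 4% × $14,635.00 = $585.40
Total withheld: $1,743.12 + $638.09 + $585.40 = $2,966.61
Net pay: $14,635.00 − $2,966.61 = $11,668.39

$11,668.39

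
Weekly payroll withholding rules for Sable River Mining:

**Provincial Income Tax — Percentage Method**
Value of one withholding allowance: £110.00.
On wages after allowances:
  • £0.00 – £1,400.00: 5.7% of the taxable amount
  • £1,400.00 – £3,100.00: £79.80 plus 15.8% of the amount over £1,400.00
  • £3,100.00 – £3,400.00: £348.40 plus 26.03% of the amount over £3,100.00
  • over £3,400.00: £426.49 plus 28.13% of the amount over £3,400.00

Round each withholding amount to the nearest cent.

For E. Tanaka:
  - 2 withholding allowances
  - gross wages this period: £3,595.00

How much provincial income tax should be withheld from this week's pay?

£419.98

Provincial Income Tax: taxable = £3,595.00 − 2×£110.00 = £3,375.00
  £348.40 + 26.03% × (£3,375.00 − £3,100.00) = £348.40 + 26.03% × £275.00 = £419.98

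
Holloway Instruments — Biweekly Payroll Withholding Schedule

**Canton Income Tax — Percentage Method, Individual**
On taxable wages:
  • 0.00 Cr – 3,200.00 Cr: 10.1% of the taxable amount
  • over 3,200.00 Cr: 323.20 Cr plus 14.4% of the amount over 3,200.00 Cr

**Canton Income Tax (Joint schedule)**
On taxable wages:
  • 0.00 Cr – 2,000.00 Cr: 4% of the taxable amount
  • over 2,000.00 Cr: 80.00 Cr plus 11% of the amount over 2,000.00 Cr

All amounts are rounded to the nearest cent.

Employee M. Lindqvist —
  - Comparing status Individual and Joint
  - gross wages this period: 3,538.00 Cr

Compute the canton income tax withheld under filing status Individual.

371.87 Cr

Canton Income Tax (Individual): taxable = 3,538.00 Cr
  323.20 Cr + 14.4% × (3,538.00 Cr − 3,200.00 Cr) = 323.20 Cr + 14.4% × 338.00 Cr = 371.87 Cr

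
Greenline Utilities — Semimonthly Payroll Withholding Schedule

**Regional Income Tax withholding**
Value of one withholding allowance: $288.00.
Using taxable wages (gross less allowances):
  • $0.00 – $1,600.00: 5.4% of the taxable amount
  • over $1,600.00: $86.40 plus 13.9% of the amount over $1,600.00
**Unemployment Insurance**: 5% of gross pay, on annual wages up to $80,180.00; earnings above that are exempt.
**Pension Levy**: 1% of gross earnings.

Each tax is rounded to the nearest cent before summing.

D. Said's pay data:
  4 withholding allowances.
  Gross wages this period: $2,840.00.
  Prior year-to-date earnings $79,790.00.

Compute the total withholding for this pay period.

Regional Income Tax: taxable = $2,840.00 − 4×$288.00 = $1,688.00
  $86.40 + 13.9% × ($1,688.00 − $1,600.00) = $86.40 + 13.9% × $88.00 = $98.63
Unemployment Insurance: cap $80,180.00 − YTD $79,790.00 = $390.00 subject; 5% × $390.00 = $19.50
Pension Levy: 1% × $2,840.00 = $28.40
Total: $98.63 + $19.50 + $28.40 = $146.53

$146.53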